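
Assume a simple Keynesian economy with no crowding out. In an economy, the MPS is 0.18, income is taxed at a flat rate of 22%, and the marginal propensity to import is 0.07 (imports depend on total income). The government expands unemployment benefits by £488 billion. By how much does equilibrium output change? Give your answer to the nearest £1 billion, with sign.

MPC = 1 − MPS = 1 − 0.18 = 0.82.
The transfer change shifts disposable income by +£488 billion, so first-round consumption changes by c·ΔTR = 0.82 × (+£488 billion) = +£400.16 billion.
Expenditure multiplier = 1/(1 − c(1−t) + m) = 1/(1 − 0.82×0.78 + 0.07) = 1/0.4304 ≈ 2.323.
The transfer multiplier is c × k ≈ 1.905, so ΔY = k × (c·ΔTR) = (+£400.16 billion) / 0.4304 ≈ +£930 billion.

+£930 billion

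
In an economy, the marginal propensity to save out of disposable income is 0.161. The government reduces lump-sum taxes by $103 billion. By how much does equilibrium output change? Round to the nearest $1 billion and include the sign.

MPC = 1 − MPS = 1 − 0.161 = 0.839.
A lump-sum tax change of −$103 billion shifts disposable income by +$103 billion; first-round consumption changes by −c × ΔT = −0.839 × (−$103 billion) = +$86.417 billion.
Expenditure multiplier = 1/(1 − MPC) = 1/(1 − 0.839) = 1/0.161 ≈ 6.211.
The tax multiplier is −c × k ≈ −5.211, so ΔY = k × (−c·ΔT) = (+$86.417 billion) / 0.161 ≈ +$537 billion.

+$537 billion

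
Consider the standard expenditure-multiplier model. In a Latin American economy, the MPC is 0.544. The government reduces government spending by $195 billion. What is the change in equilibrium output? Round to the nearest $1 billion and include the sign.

−$428 billion

Expenditure multiplier = 1/(1 − MPC) = 1/(1 − 0.544) = 1/0.456 ≈ 2.193.
ΔY = k × ΔG = (−$195 billion) / 0.456 ≈ −$428 billion.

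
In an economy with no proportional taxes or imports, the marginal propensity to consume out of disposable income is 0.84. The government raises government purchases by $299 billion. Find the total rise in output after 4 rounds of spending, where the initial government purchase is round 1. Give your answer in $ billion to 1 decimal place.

Round 1 adds ΔG = $299 billion; each later round is MPC = 0.84 times the previous.
After 4 rounds: 299 + 251.16 + 210.9744 + 177.218496 = ΔG·(1 − c^4)/(1 − c) = 299 × (1 − 0.49787136)/0.16 ≈ $938.4 billion.

$938.4 billion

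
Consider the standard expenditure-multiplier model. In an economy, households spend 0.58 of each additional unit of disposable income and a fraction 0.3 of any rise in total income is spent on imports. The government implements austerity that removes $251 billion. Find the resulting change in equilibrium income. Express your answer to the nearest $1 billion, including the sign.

Expenditure multiplier = 1/(1 − c + m) = 1/(1 − 0.58 + 0.3) = 1/0.72 ≈ 1.389.
ΔY = k × ΔG = (−$251 billion) / 0.72 ≈ −$349 billion.

−$349 billion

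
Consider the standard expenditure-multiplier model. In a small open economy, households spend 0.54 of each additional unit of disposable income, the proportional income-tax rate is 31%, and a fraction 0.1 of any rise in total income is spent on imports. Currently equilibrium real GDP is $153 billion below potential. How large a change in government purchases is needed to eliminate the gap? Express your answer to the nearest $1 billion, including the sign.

+$111 billion

Spending multiplier = 1/(1 − c(1−t) + m) = 1/(1 − 0.54×0.69 + 0.1) = 1/0.7274 ≈ 1.375.
Need ΔY = +$153 billion, so ΔG = ΔY/k = (+$153 billion) × 0.7274 ≈ +$111 billion.
The government should increase government purchases by $111 billion.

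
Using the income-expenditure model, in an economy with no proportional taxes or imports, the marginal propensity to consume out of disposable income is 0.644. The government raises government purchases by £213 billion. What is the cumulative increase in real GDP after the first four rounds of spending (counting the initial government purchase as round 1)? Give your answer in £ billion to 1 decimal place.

Round 1 adds ΔG = £213 billion; each later round is MPC = 0.644 times the previous.
After 4 rounds: 213 + 137.172 + 88.338768 + 56.890166592 = ΔG·(1 − c^4)/(1 − c) = 213 × (1 − 0.172005949696)/0.356 ≈ £495.4 billion.

£495.4 billion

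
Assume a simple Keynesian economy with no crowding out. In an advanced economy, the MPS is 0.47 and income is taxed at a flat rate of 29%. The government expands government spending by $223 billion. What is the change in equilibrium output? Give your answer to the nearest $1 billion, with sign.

+$358 billion

MPC = 1 − MPS = 1 − 0.47 = 0.53.
Government-spending multiplier = 1/(1 − c(1−t)) = 1/(1 − 0.53×0.71) = 1/0.6237 ≈ 1.603.
ΔY = k × ΔG = (+$223 billion) / 0.6237 ≈ +$358 billion.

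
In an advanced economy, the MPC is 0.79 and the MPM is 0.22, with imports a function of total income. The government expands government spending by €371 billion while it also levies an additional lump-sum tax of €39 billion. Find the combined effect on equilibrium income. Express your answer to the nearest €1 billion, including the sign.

+€791 billion

Expenditure multiplier = 1/(1 − c + m) = 1/(1 − 0.79 + 0.22) = 1/0.43 ≈ 2.326.
ΔG contributes k·ΔG = (+€371 billion) / 0.43 ≈ +€862.8 billion.
ΔT of +€39 billion changes first-round spending by −c·ΔT = −€30.81 billion, contributing k·(−c·ΔT) = (−€30.81 billion) / 0.43 ≈ −€71.7 billion.
Net ΔY = k(ΔG − c·ΔT) = (+€340.19 billion) / 0.43 ≈ +€791 billion.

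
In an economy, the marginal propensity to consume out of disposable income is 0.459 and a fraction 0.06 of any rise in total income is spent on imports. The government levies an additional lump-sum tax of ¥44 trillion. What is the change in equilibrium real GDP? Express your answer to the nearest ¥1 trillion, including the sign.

A lump-sum tax change of +¥44 trillion shifts disposable income by −¥44 trillion; first-round consumption changes by −c × ΔT = −0.459 × (+¥44 trillion) = −¥20.196 trillion.
Expenditure multiplier = 1/(1 − c + m) = 1/(1 − 0.459 + 0.06) = 1/0.601 ≈ 1.664.
The tax multiplier is −c × k ≈ −0.764, so ΔY = k × (−c·ΔT) = (−¥20.196 trillion) / 0.601 ≈ −¥34 trillion.

−¥34 trillion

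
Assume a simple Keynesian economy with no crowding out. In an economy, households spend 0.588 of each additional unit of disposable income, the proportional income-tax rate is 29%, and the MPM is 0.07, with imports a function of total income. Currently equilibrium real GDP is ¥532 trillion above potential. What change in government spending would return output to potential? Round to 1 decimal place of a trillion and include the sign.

−¥347.1 trillion

Spending multiplier = 1/(1 − c(1−t) + m) = 1/(1 − 0.588×0.71 + 0.07) = 1/0.65252 ≈ 1.533.
Need ΔY = −¥532 trillion, so ΔG = ΔY/k = (−¥532 trillion) × 0.65252 ≈ −¥347.1 trillion.
The government should cut government spending by ¥347.1 trillion.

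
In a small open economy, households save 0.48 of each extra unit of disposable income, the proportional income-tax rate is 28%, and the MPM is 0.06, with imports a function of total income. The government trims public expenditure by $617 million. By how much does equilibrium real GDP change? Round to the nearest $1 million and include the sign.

MPC = 1 − MPS = 1 − 0.48 = 0.52.
Government-spending multiplier = 1/(1 − c(1−t) + m) = 1/(1 − 0.52×0.72 + 0.06) = 1/0.6856 ≈ 1.459.
ΔY = k × ΔG = (−$617 million) / 0.6856 ≈ −$900 million.

−$900 million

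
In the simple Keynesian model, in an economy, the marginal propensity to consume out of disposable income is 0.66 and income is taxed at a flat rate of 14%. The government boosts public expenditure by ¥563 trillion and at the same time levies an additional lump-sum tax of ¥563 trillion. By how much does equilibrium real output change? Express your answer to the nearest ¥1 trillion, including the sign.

+¥443 trillion

Expenditure multiplier = 1/(1 − c(1−t)) = 1/(1 − 0.66×0.86) = 1/0.4324 ≈ 2.313.
ΔG contributes k·ΔG = (+¥563 trillion) / 0.4324 ≈ +¥1,302 trillion.
ΔT of +¥563 trillion changes first-round spending by −c·ΔT = −¥371.58 trillion, contributing k·(−c·ΔT) = (−¥371.58 trillion) / 0.4324 ≈ −¥859.3 trillion.
Net ΔY = k(ΔG − c·ΔT) = (+¥191.42 trillion) / 0.4324 ≈ +¥443 trillion.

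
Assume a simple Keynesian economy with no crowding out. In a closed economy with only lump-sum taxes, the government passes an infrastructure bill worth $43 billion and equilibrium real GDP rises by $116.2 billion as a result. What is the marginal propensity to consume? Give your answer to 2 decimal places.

0.63

Implied spending multiplier k = ΔY/ΔG = 116.2/43 ≈ 2.7023.
Since k = 1/(1 − MPC), MPC = 1 − 1/k = 1 − ΔG/ΔY = 1 − 43/116.2 ≈ 0.63.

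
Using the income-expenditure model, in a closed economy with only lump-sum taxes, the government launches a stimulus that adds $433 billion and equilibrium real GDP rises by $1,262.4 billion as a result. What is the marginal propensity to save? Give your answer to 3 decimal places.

0.343

Implied spending multiplier k = ΔY/ΔG = 1,262.4/433 ≈ 2.9155.
Since k = 1/(1 − MPC), MPC = 1 − 1/k = 1 − ΔG/ΔY = 1 − 433/1,262.4 ≈ 0.657.
MPS = 1 − MPC = 0.343.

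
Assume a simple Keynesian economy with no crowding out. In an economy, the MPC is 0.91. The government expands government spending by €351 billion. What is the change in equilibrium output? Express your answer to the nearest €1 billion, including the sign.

+€3,900 billion

Spending multiplier = 1/(1 − MPC) = 1/(1 − 0.91) = 1/0.09 ≈ 11.111.
ΔY = k × ΔG = (+€351 billion) / 0.09 = +€3,900 billion.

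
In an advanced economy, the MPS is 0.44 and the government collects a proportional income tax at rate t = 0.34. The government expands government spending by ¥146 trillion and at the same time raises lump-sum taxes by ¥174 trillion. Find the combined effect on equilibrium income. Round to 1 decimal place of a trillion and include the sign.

MPC = 1 − MPS = 1 − 0.44 = 0.56.
Expenditure multiplier = 1/(1 − c(1−t)) = 1/(1 − 0.56×0.66) = 1/0.6304 ≈ 1.586.
ΔG contributes k·ΔG = (+¥146 trillion) / 0.6304 ≈ +¥231.6 trillion.
ΔT of +¥174 trillion changes first-round spending by −c·ΔT = −¥97.44 trillion, contributing k·(−c·ΔT) = (−¥97.44 trillion) / 0.6304 ≈ −¥154.6 trillion.
Net ΔY = k(ΔG − c·ΔT) = (+¥48.56 trillion) / 0.6304 ≈ +¥77 trillion.

+¥77.0 trillion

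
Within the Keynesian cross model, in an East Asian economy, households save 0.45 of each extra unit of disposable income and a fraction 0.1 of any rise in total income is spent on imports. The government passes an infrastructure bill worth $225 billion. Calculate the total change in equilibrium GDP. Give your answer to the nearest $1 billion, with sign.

MPC = 1 − MPS = 1 − 0.45 = 0.55.
Expenditure multiplier = 1/(1 − c + m) = 1/(1 − 0.55 + 0.1) = 1/0.55 ≈ 1.818.
ΔY = k × ΔG = (+$225 billion) / 0.55 ≈ +$409 billion.

+$409 billion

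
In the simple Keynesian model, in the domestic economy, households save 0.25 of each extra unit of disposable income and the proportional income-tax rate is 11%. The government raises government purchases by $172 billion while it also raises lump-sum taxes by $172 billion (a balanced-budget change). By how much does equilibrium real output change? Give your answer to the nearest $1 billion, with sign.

+$129 billion

MPC = 1 − MPS = 1 − 0.25 = 0.75.
Expenditure multiplier = 1/(1 − c(1−t)) = 1/(1 − 0.75×0.89) = 1/0.3325 ≈ 3.008.
ΔG contributes k·ΔG = (+$172 billion) / 0.3325 ≈ +$517.3 billion.
ΔT of +$172 billion changes first-round spending by −c·ΔT = −$129 billion, contributing k·(−c·ΔT) = (−$129 billion) / 0.3325 ≈ −$388 billion.
Net ΔY = k(ΔG − c·ΔT) = (+$43 billion) / 0.3325 ≈ +$129 billion.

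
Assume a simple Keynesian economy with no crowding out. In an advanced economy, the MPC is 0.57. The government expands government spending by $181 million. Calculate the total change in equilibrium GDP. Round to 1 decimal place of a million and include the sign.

+$420.9 million

Expenditure multiplier = 1/(1 − MPC) = 1/(1 − 0.57) = 1/0.43 ≈ 2.326.
ΔY = k × ΔG = (+$181 million) / 0.43 ≈ +$420.9 million.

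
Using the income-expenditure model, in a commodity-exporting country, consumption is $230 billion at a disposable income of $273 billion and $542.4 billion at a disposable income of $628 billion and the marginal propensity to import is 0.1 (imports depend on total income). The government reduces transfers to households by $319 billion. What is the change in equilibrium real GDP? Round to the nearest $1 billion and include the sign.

MPC = ΔC/ΔYd = (542.4 − 230)/(628 − 273) = 312.4/355 = 0.88.
The transfer change shifts disposable income by −$319 billion, so first-round consumption changes by c·ΔTR = 0.88 × (−$319 billion) = −$280.72 billion.
Expenditure multiplier = 1/(1 − c + m) = 1/(1 − 0.88 + 0.1) = 1/0.22 ≈ 4.545.
The transfer multiplier is c × k = 4, so ΔY = k × (c·ΔTR) = (−$280.72 billion) / 0.22 = −$1,276 billion.

−$1,276 billion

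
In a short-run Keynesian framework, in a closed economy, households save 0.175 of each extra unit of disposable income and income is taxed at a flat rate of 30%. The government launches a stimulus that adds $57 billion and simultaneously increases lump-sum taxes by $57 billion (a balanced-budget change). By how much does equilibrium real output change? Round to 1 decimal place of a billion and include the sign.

+$23.6 billion

MPC = 1 − MPS = 1 − 0.175 = 0.825.
Expenditure multiplier = 1/(1 − c(1−t)) = 1/(1 − 0.825×0.7) = 1/0.4225 ≈ 2.367.
ΔG contributes k·ΔG = (+$57 billion) / 0.4225 ≈ +$134.9 billion.
ΔT of +$57 billion changes first-round spending by −c·ΔT = −$47.025 billion, contributing k·(−c·ΔT) = (−$47.025 billion) / 0.4225 ≈ −$111.3 billion.
Net ΔY = k(ΔG − c·ΔT) = (+$9.975 billion) / 0.4225 ≈ +$23.6 billion.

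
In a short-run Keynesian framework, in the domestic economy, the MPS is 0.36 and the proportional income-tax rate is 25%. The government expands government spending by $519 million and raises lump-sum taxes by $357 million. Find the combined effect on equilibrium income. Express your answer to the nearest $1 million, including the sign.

+$559 million

MPC = 1 − MPS = 1 − 0.36 = 0.64.
Expenditure multiplier = 1/(1 − c(1−t)) = 1/(1 − 0.64×0.75) = 1/0.52 ≈ 1.923.
ΔG contributes k·ΔG = (+$519 million) / 0.52 ≈ +$998.1 million.
ΔT of +$357 million changes first-round spending by −c·ΔT = −$228.48 million, contributing k·(−c·ΔT) = (−$228.48 million) / 0.52 ≈ −$439.4 million.
Net ΔY = k(ΔG − c·ΔT) = (+$290.52 million) / 0.52 ≈ +$559 million.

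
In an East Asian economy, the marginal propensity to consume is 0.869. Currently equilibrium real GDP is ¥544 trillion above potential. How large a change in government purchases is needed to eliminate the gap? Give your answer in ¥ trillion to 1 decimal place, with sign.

Spending multiplier = 1/(1 − MPC) = 1/(1 − 0.869) = 1/0.131 ≈ 7.634.
Need ΔY = −¥544 trillion, so ΔG = ΔY/k = (−¥544 trillion) × 0.131 ≈ −¥71.3 trillion.
The government should cut government purchases by ¥71.3 trillion.

−¥71.3 trillion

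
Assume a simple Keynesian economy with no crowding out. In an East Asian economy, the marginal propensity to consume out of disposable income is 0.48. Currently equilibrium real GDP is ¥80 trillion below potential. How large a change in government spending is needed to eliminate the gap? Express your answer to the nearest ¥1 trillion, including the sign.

Spending multiplier = 1/(1 − MPC) = 1/(1 − 0.48) = 1/0.52 ≈ 1.923.
Need ΔY = +¥80 trillion, so ΔG = ΔY/k = (+¥80 trillion) × 0.52 ≈ +¥42 trillion.
The government should increase government spending by ¥42 trillion.

+¥42 trillion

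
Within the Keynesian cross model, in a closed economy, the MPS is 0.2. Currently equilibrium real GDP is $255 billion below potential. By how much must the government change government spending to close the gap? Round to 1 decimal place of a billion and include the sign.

MPC = 1 − MPS = 1 − 0.2 = 0.8.
Spending multiplier = 1/(1 − MPC) = 1/(1 − 0.8) = 1/0.2 = 5.
Need ΔY = +$255 billion, so ΔG = ΔY/k = (+$255 billion) × 0.2 = +$51 billion.
The government should increase government spending by $51 billion.

+$51.0 billion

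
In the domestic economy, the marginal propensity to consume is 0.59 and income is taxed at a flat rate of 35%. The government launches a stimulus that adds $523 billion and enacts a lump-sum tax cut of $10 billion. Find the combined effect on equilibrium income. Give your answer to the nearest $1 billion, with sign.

+$858 billion

Expenditure multiplier = 1/(1 − c(1−t)) = 1/(1 − 0.59×0.65) = 1/0.6165 ≈ 1.622.
ΔG contributes k·ΔG = (+$523 billion) / 0.6165 ≈ +$848.3 billion.
ΔT of −$10 billion changes first-round spending by −c·ΔT = +$5.9 billion, contributing k·(−c·ΔT) = (+$5.9 billion) / 0.6165 ≈ +$9.6 billion.
Net ΔY = k(ΔG − c·ΔT) = (+$528.9 billion) / 0.6165 ≈ +$858 billion.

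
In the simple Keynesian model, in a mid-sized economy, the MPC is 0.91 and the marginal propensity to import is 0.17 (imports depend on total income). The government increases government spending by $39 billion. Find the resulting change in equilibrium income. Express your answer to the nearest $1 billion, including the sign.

+$150 billion

Government-spending multiplier = 1/(1 − c + m) = 1/(1 − 0.91 + 0.17) = 1/0.26 ≈ 3.846.
ΔY = k × ΔG = (+$39 billion) / 0.26 = +$150 billion.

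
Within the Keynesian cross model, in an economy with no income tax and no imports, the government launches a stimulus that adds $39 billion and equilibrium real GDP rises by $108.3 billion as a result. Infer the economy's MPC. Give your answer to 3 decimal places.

0.640

Implied spending multiplier k = ΔY/ΔG = 108.3/39 ≈ 2.7769.
Since k = 1/(1 − MPC), MPC = 1 − 1/k = 1 − ΔG/ΔY = 1 − 39/108.3 ≈ 0.640.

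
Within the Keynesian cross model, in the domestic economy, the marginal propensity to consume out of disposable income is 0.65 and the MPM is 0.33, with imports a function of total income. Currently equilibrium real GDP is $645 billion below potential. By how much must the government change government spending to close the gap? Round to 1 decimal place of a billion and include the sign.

Spending multiplier = 1/(1 − c + m) = 1/(1 − 0.65 + 0.33) = 1/0.68 ≈ 1.471.
Need ΔY = +$645 billion, so ΔG = ΔY/k = (+$645 billion) × 0.68 = +$438.6 billion.
The government should increase government spending by $438.6 billion.

+$438.6 billion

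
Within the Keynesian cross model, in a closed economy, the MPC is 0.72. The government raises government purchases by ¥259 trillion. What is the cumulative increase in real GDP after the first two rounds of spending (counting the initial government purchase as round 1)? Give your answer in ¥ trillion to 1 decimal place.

Round 1 adds ΔG = ¥259 trillion; each later round is MPC = 0.72 times the previous.
After 2 rounds: 259 + 186.48 = ΔG·(1 − c^2)/(1 − c) = 259 × (1 − 0.5184)/0.28 ≈ ¥445.5 trillion.

¥445.5 trillion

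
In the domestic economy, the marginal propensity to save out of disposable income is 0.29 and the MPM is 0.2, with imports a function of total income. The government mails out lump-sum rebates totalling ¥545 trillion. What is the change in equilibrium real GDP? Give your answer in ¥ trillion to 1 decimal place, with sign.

MPC = 1 − MPS = 1 − 0.29 = 0.71.
A lump-sum tax change of −¥545 trillion shifts disposable income by +¥545 trillion; first-round consumption changes by −c × ΔT = −0.71 × (−¥545 trillion) = +¥386.95 trillion.
Expenditure multiplier = 1/(1 − c + m) = 1/(1 − 0.71 + 0.2) = 1/0.49 ≈ 2.041.
The tax multiplier is −c × k ≈ −1.449, so ΔY = k × (−c·ΔT) = (+¥386.95 trillion) / 0.49 ≈ +¥789.7 trillion.

+¥789.7 trillion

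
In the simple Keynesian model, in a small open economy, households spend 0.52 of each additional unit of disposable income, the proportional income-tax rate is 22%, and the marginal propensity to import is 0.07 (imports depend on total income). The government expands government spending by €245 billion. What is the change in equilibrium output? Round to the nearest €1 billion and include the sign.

Government-spending multiplier = 1/(1 − c(1−t) + m) = 1/(1 − 0.52×0.78 + 0.07) = 1/0.6644 ≈ 1.505.
ΔY = k × ΔG = (+€245 billion) / 0.6644 ≈ +€369 billion.

+€369 billion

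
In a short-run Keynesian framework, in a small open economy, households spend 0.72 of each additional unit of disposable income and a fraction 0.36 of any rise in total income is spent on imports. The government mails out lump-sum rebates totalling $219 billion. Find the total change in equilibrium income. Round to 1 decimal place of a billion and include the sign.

+$246.4 billion

A lump-sum tax change of −$219 billion shifts disposable income by +$219 billion; first-round consumption changes by −c × ΔT = −0.72 × (−$219 billion) = +$157.68 billion.
Expenditure multiplier = 1/(1 − c + m) = 1/(1 − 0.72 + 0.36) = 1/0.64 ≈ 1.563.
The tax multiplier is −c × k = −1.125, so ΔY = k × (−c·ΔT) = (+$157.68 billion) / 0.64 ≈ +$246.4 billion.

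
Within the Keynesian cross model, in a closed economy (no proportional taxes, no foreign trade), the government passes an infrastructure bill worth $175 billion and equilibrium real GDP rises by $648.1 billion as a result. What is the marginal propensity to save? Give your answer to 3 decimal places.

Implied spending multiplier k = ΔY/ΔG = 648.1/175 ≈ 3.7034.
Since k = 1/(1 − MPC), MPC = 1 − 1/k = 1 − ΔG/ΔY = 1 − 175/648.1 ≈ 0.730.
MPS = 1 − MPC = 0.270.

0.270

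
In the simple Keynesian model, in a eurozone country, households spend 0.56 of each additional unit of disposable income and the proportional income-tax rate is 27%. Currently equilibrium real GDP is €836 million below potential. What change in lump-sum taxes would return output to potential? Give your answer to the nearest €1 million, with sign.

Spending multiplier = 1/(1 − c(1−t)) = 1/(1 − 0.56×0.73) = 1/0.5912 ≈ 1.691.
Tax multiplier = −c·k = −0.56/0.5912 ≈ −0.947. Need ΔY = +€836 million, so ΔT = ΔY/(−c·k) = −(+€836 million) × 0.5912 / 0.56 ≈ −€883 million.
The government should cut lump-sum taxes by €883 million.

−€883 million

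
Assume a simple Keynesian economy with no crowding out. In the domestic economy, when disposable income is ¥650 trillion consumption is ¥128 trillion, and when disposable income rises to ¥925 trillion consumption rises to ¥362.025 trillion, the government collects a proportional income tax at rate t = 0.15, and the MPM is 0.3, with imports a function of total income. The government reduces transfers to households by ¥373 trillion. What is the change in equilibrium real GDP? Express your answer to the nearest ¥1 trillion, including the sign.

−¥550 trillion

MPC = ΔC/ΔYd = (362.025 − 128)/(925 − 650) = 234.025/275 = 0.851.
The transfer change shifts disposable income by −¥373 trillion, so first-round consumption changes by c·ΔTR = 0.851 × (−¥373 trillion) = −¥317.423 trillion.
Expenditure multiplier = 1/(1 − c(1−t) + m) = 1/(1 − 0.851×0.85 + 0.3) = 1/0.57665 ≈ 1.734.
The transfer multiplier is c × k ≈ 1.476, so ΔY = k × (c·ΔTR) = (−¥317.423 trillion) / 0.57665 ≈ −¥550 trillion.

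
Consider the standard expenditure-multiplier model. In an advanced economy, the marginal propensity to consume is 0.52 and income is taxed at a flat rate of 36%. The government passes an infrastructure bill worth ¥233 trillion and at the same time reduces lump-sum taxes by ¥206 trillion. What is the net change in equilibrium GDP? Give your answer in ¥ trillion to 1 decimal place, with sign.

Expenditure multiplier = 1/(1 − c(1−t)) = 1/(1 − 0.52×0.64) = 1/0.6672 ≈ 1.499.
ΔG contributes k·ΔG = (+¥233 trillion) / 0.6672 ≈ +¥349.2 trillion.
ΔT of −¥206 trillion changes first-round spending by −c·ΔT = +¥107.12 trillion, contributing k·(−c·ΔT) = (+¥107.12 trillion) / 0.6672 ≈ +¥160.6 trillion.
Net ΔY = k(ΔG − c·ΔT) = (+¥340.12 trillion) / 0.6672 ≈ +¥509.8 trillion.

+¥509.8 trillion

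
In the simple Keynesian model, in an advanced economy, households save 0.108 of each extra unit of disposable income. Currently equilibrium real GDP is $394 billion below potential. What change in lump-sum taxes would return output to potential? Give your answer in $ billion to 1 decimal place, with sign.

MPC = 1 − MPS = 1 − 0.108 = 0.892.
Spending multiplier = 1/(1 − MPC) = 1/(1 − 0.892) = 1/0.108 ≈ 9.259.
Tax multiplier = −c·k = −0.892/0.108 ≈ −8.259. Need ΔY = +$394 billion, so ΔT = ΔY/(−c·k) = −(+$394 billion) × 0.108 / 0.892 ≈ −$47.7 billion.
The government should cut lump-sum taxes by $47.7 billion.

−$47.7 billion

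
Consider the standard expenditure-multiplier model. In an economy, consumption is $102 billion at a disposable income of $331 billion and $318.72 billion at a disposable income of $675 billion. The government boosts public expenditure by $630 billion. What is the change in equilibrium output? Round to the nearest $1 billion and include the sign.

+$1,703 billion

MPC = ΔC/ΔYd = (318.72 − 102)/(675 − 331) = 216.72/344 = 0.63.
Expenditure multiplier = 1/(1 − MPC) = 1/(1 − 0.63) = 1/0.37 ≈ 2.703.
ΔY = k × ΔG = (+$630 billion) / 0.37 ≈ +$1,703 billion.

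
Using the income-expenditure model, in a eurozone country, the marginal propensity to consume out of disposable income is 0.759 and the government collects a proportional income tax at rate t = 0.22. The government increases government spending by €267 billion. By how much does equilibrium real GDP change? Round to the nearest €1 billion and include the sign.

Government-spending multiplier = 1/(1 − c(1−t)) = 1/(1 − 0.759×0.78) = 1/0.40798 ≈ 2.451.
ΔY = k × ΔG = (+€267 billion) / 0.40798 ≈ +€654 billion.

+€654 billion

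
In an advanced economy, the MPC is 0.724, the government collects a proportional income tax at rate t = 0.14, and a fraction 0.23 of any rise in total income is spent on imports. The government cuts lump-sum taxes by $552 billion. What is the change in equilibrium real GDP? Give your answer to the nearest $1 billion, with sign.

+$658 billion

A lump-sum tax change of −$552 billion shifts disposable income by +$552 billion; first-round consumption changes by −c × ΔT = −0.724 × (−$552 billion) = +$399.648 billion.
Expenditure multiplier = 1/(1 − c(1−t) + m) = 1/(1 − 0.724×0.86 + 0.23) = 1/0.60736 ≈ 1.646.
The tax multiplier is −c × k ≈ −1.192, so ΔY = k × (−c·ΔT) = (+$399.648 billion) / 0.60736 ≈ +$658 billion.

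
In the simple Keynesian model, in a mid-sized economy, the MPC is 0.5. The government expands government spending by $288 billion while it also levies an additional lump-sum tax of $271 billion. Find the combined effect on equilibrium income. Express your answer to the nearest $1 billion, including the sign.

Expenditure multiplier = 1/(1 − MPC) = 1/(1 − 0.5) = 1/0.5 = 2.
ΔG contributes k·ΔG = (+$288 billion) / 0.5 = +$576 billion.
ΔT of +$271 billion changes first-round spending by −c·ΔT = −$135.5 billion, contributing k·(−c·ΔT) = (−$135.5 billion) / 0.5 = −$271 billion.
Net ΔY = k(ΔG − c·ΔT) = (+$152.5 billion) / 0.5 = +$305 billion.

+$305 billion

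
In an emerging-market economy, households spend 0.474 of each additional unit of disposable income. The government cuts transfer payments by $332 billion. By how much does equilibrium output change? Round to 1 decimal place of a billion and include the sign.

The transfer change shifts disposable income by −$332 billion, so first-round consumption changes by c·ΔTR = 0.474 × (−$332 billion) = −$157.368 billion.
Expenditure multiplier = 1/(1 − MPC) = 1/(1 − 0.474) = 1/0.526 ≈ 1.901.
The transfer multiplier is c × k ≈ 0.901, so ΔY = k × (c·ΔTR) = (−$157.368 billion) / 0.526 ≈ −$299.2 billion.

−$299.2 billion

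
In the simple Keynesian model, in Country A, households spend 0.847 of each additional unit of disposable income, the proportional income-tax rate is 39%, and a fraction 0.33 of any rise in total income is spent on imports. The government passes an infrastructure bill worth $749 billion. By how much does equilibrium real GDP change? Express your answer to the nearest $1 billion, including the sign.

Government-spending multiplier = 1/(1 − c(1−t) + m) = 1/(1 − 0.847×0.61 + 0.33) = 1/0.81333 ≈ 1.23.
ΔY = k × ΔG = (+$749 billion) / 0.81333 ≈ +$921 billion.

+$921 billion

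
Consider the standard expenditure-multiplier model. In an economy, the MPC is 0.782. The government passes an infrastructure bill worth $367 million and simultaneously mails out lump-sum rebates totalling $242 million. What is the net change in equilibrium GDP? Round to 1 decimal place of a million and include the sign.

Expenditure multiplier = 1/(1 − MPC) = 1/(1 − 0.782) = 1/0.218 ≈ 4.587.
ΔG contributes k·ΔG = (+$367 million) / 0.218 ≈ +$1,683.5 million.
ΔT of −$242 million changes first-round spending by −c·ΔT = +$189.244 million, contributing k·(−c·ΔT) = (+$189.244 million) / 0.218 ≈ +$868.1 million.
Net ΔY = k(ΔG − c·ΔT) = (+$556.244 million) / 0.218 ≈ +$2,551.6 million.

+$2,551.6 million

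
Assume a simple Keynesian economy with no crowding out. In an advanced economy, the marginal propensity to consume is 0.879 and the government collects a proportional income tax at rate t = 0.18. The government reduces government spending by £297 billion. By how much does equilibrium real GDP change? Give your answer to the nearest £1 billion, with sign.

Government-spending multiplier = 1/(1 − c(1−t)) = 1/(1 − 0.879×0.82) = 1/0.27922 ≈ 3.581.
ΔY = k × ΔG = (−£297 billion) / 0.27922 ≈ −£1,064 billion.

−£1,064 billion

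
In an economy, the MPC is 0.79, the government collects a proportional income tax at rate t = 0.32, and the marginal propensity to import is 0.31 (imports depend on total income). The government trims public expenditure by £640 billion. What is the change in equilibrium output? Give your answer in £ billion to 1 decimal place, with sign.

Spending multiplier = 1/(1 − c(1−t) + m) = 1/(1 − 0.79×0.68 + 0.31) = 1/0.7728 ≈ 1.294.
ΔY = k × ΔG = (−£640 billion) / 0.7728 ≈ −£828.2 billion.

−£828.2 billion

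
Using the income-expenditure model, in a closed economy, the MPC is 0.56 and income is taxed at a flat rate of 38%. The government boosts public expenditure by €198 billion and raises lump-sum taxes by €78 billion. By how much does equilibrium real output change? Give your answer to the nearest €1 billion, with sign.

+€236 billion

Expenditure multiplier = 1/(1 − c(1−t)) = 1/(1 − 0.56×0.62) = 1/0.6528 ≈ 1.532.
ΔG contributes k·ΔG = (+€198 billion) / 0.6528 ≈ +€303.3 billion.
ΔT of +€78 billion changes first-round spending by −c·ΔT = −€43.68 billion, contributing k·(−c·ΔT) = (−€43.68 billion) / 0.6528 ≈ −€66.9 billion.
Net ΔY = k(ΔG − c·ΔT) = (+€154.32 billion) / 0.6528 ≈ +€236 billion.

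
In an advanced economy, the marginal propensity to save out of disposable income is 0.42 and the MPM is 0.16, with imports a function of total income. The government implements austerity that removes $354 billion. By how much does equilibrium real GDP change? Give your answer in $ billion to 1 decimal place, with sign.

MPC = 1 − MPS = 1 − 0.42 = 0.58.
Spending multiplier = 1/(1 − c + m) = 1/(1 − 0.58 + 0.16) = 1/0.58 ≈ 1.724.
ΔY = k × ΔG = (−$354 billion) / 0.58 ≈ −$610.3 billion.

−$610.3 billion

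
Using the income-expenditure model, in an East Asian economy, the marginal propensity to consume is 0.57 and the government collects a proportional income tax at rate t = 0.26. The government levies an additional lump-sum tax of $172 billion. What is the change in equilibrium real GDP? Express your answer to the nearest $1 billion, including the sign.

A lump-sum tax change of +$172 billion shifts disposable income by −$172 billion; first-round consumption changes by −c × ΔT = −0.57 × (+$172 billion) = −$98.04 billion.
Expenditure multiplier = 1/(1 − c(1−t)) = 1/(1 − 0.57×0.74) = 1/0.5782 ≈ 1.73.
The tax multiplier is −c × k ≈ −0.986, so ΔY = k × (−c·ΔT) = (−$98.04 billion) / 0.5782 ≈ −$170 billion.

−$170 billion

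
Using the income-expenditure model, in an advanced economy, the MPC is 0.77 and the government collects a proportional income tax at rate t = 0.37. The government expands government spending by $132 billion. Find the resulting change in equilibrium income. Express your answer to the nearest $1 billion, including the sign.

Expenditure multiplier = 1/(1 − c(1−t)) = 1/(1 − 0.77×0.63) = 1/0.5149 ≈ 1.942.
ΔY = k × ΔG = (+$132 billion) / 0.5149 ≈ +$256 billion.

+$256 billion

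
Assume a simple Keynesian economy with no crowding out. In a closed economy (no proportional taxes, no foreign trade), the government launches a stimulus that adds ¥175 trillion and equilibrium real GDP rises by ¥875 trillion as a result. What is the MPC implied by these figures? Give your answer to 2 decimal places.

0.80

Implied spending multiplier k = ΔY/ΔG = 875/175 = 5.
Since k = 1/(1 − MPC), MPC = 1 − 1/k = 1 − ΔG/ΔY = 1 − 175/875 = 0.80.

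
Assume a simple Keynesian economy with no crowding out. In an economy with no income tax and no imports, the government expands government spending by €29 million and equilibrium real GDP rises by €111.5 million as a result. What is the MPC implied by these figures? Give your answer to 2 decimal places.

Implied spending multiplier k = ΔY/ΔG = 111.5/29 ≈ 3.8448.
Since k = 1/(1 − MPC), MPC = 1 − 1/k = 1 − ΔG/ΔY = 1 − 29/111.5 ≈ 0.74.

0.74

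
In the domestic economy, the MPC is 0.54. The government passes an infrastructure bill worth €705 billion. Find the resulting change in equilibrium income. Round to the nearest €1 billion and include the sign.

Government-spending multiplier = 1/(1 − MPC) = 1/(1 − 0.54) = 1/0.46 ≈ 2.174.
ΔY = k × ΔG = (+€705 billion) / 0.46 ≈ +€1,533 billion.

+€1,533 billion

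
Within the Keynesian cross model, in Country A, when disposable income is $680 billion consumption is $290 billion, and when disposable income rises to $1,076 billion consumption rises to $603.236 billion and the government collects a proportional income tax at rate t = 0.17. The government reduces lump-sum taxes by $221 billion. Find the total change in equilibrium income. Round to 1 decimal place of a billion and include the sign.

+$509.0 billion

MPC = ΔC/ΔYd = (603.236 − 290)/(1,076 − 680) = 313.236/396 = 0.791.
A lump-sum tax change of −$221 billion shifts disposable income by +$221 billion; first-round consumption changes by −c × ΔT = −0.791 × (−$221 billion) = +$174.811 billion.
Expenditure multiplier = 1/(1 − c(1−t)) = 1/(1 − 0.791×0.83) = 1/0.34347 ≈ 2.911.
The tax multiplier is −c × k ≈ −2.303, so ΔY = k × (−c·ΔT) = (+$174.811 billion) / 0.34347 ≈ +$509 billion.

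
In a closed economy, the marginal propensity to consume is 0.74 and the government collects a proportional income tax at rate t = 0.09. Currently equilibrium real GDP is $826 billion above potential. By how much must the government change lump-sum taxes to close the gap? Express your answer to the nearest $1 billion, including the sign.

+$365 billion

Spending multiplier = 1/(1 − c(1−t)) = 1/(1 − 0.74×0.91) = 1/0.3266 ≈ 3.062.
Tax multiplier = −c·k = −0.74/0.3266 ≈ −2.266. Need ΔY = −$826 billion, so ΔT = ΔY/(−c·k) = −(−$826 billion) × 0.3266 / 0.74 ≈ +$365 billion.
The government should raise lump-sum taxes by $365 billion.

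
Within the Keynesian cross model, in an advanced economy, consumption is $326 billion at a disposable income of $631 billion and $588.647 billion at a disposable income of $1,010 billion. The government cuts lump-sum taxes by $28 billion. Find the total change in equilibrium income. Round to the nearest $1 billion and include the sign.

+$63 billion

MPC = ΔC/ΔYd = (588.647 − 326)/(1,010 − 631) = 262.647/379 = 0.693.
A lump-sum tax change of −$28 billion shifts disposable income by +$28 billion; first-round consumption changes by −c × ΔT = −0.693 × (−$28 billion) = +$19.404 billion.
Expenditure multiplier = 1/(1 − MPC) = 1/(1 − 0.693) = 1/0.307 ≈ 3.257.
The tax multiplier is −c × k ≈ −2.257, so ΔY = k × (−c·ΔT) = (+$19.404 billion) / 0.307 ≈ +$63 billion.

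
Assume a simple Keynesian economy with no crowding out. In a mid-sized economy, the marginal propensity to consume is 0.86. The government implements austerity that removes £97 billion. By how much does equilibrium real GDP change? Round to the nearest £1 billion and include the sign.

Government-spending multiplier = 1/(1 − MPC) = 1/(1 − 0.86) = 1/0.14 ≈ 7.143.
ΔY = k × ΔG = (−£97 billion) / 0.14 ≈ −£693 billion.

−£693 billion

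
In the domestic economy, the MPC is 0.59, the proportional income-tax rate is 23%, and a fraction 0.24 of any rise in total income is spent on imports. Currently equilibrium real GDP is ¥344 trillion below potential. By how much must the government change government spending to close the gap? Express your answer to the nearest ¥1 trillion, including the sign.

Spending multiplier = 1/(1 − c(1−t) + m) = 1/(1 − 0.59×0.77 + 0.24) = 1/0.7857 ≈ 1.273.
Need ΔY = +¥344 trillion, so ΔG = ΔY/k = (+¥344 trillion) × 0.7857 ≈ +¥270 trillion.
The government should increase government spending by ¥270 trillion.

+¥270 trillion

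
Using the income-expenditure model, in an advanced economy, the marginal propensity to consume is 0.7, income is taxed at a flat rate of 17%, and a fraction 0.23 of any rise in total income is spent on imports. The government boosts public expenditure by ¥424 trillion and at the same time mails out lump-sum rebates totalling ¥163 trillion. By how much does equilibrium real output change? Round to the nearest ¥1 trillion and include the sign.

+¥829 trillion

Expenditure multiplier = 1/(1 − c(1−t) + m) = 1/(1 − 0.7×0.83 + 0.23) = 1/0.649 ≈ 1.541.
ΔG contributes k·ΔG = (+¥424 trillion) / 0.649 ≈ +¥653.3 trillion.
ΔT of −¥163 trillion changes first-round spending by −c·ΔT = +¥114.1 trillion, contributing k·(−c·ΔT) = (+¥114.1 trillion) / 0.649 ≈ +¥175.8 trillion.
Net ΔY = k(ΔG − c·ΔT) = (+¥538.1 trillion) / 0.649 ≈ +¥829 trillion.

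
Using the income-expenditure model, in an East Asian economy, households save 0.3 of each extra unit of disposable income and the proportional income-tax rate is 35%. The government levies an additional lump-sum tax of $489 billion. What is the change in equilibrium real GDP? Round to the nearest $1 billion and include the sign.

MPC = 1 − MPS = 1 − 0.3 = 0.7.
A lump-sum tax change of +$489 billion shifts disposable income by −$489 billion; first-round consumption changes by −c × ΔT = −0.7 × (+$489 billion) = −$342.3 billion.
Expenditure multiplier = 1/(1 − c(1−t)) = 1/(1 − 0.7×0.65) = 1/0.545 ≈ 1.835.
The tax multiplier is −c × k ≈ −1.284, so ΔY = k × (−c·ΔT) = (−$342.3 billion) / 0.545 ≈ −$628 billion.

−$628 billion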